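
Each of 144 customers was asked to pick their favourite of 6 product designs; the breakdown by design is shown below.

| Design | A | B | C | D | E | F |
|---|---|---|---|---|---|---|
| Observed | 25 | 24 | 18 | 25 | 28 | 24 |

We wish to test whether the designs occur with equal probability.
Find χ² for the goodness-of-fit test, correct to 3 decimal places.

2.250

Expected count for each of the 6 categories: 144/6 = 24.
A: (25 − 24)²/24 = 1/24 = 0.0417
B: (24 − 24)²/24 = 0/24 = 0.0000
C: (18 − 24)²/24 = 36/24 = 1.5000
D: (25 − 24)²/24 = 1/24 = 0.0417
E: (28 − 24)²/24 = 16/24 = 0.6667
F: (24 − 24)²/24 = 0/24 = 0.0000
Sum = 2.250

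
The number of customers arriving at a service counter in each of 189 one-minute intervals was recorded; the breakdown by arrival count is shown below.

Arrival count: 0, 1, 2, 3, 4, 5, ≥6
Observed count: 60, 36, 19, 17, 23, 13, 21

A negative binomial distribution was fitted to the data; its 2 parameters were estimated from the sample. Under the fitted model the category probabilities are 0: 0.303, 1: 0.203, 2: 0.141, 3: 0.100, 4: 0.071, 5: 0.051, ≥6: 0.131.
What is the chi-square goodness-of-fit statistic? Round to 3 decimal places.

11.246

Expected counts E_i = n·p_i: 189×0.303 = 57.267, 189×0.203 = 38.367, 189×0.141 = 26.649, 189×0.100 = 18.9, 189×0.071 = 13.419, 189×0.051 = 9.639, 189×0.131 = 24.759.
0: (60 − 57.267)²/57.267 = 7.469289/57.267 = 0.1304
1: (36 − 38.367)²/38.367 = 5.602689/38.367 = 0.1460
2: (19 − 26.649)²/26.649 = 58.507201/26.649 = 2.1955
3: (17 − 18.9)²/18.9 = 3.61/18.9 = 0.1910
4: (23 − 13.419)²/13.419 = 91.795561/13.419 = 6.8407
5: (13 − 9.639)²/9.639 = 11.296321/9.639 = 1.1719
≥6: (21 − 24.759)²/24.759 = 14.130081/24.759 = 0.5707
Sum = 11.246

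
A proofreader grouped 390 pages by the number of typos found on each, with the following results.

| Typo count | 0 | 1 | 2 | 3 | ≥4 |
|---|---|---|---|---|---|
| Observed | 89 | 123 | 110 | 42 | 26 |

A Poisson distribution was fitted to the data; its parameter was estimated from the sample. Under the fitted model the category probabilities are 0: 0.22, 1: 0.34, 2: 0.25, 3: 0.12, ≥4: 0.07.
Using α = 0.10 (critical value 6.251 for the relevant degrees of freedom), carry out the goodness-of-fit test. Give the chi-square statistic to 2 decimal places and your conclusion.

2.97; do not reject

Expected counts E_i = n·p_i: 390×0.22 = 85.8, 390×0.34 = 132.6, 390×0.25 = 97.5, 390×0.12 = 46.8, 390×0.07 = 27.3.
χ² = (89−85.8)²/85.8 + (123−132.6)²/132.6 + (110−97.5)²/97.5 + (42−46.8)²/46.8 + (26−27.3)²/27.3
   = 0.119 + 0.695 + 1.603 + 0.492 + 0.062
Sum = 2.97
df = 3. Since 2.97 < 6.251, we do not reject H₀.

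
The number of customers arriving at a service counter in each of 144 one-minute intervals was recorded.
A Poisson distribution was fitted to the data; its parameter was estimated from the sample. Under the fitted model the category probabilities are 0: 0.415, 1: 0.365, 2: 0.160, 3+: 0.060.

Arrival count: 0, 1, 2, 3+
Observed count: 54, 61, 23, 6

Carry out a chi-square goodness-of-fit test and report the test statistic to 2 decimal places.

Expected counts E_i = n·p_i: 144×0.415 = 59.76, 144×0.365 = 52.56, 144×0.160 = 23.04, 144×0.060 = 8.64.
0: (54 − 59.76)²/59.76 = 33.1776/59.76 = 0.555
1: (61 − 52.56)²/52.56 = 71.2336/52.56 = 1.355
2: (23 − 23.04)²/23.04 = 0.0016/23.04 = 0.000
3+: (6 − 8.64)²/8.64 = 6.9696/8.64 = 0.807
Sum = 2.72

2.72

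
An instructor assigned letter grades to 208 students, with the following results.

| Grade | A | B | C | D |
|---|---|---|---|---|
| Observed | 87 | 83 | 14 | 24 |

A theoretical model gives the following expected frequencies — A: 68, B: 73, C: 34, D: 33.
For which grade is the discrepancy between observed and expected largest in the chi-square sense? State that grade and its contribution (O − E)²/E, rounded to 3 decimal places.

cat         O        E   (O−E)²/E
A          87       68     5.3088
B          83       73     1.3699
C          14       34    11.7647
D          24       33     2.4545
The largest term is for C: 11.765.

C, 11.765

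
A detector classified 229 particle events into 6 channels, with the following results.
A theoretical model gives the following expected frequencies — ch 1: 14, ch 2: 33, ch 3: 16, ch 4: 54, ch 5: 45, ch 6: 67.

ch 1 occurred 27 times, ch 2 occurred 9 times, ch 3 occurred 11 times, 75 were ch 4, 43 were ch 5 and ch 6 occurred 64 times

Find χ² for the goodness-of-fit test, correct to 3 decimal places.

39.478

cat         O        E   (O−E)²/E
ch 1       27       14    12.0714
ch 2        9       33    17.4545
ch 3       11       16     1.5625
ch 4       75       54     8.1667
ch 5       43       45     0.0889
ch 6       64       67     0.1343
Sum = 39.478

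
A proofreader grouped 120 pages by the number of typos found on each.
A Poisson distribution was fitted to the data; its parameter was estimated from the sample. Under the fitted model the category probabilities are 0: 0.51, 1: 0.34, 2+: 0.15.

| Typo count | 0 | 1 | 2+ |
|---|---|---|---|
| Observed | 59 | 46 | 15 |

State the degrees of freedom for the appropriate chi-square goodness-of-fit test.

There are k = 3 categories and 1 parameter estimated from the data, so df = 3 − 1 − 1 = 1.

1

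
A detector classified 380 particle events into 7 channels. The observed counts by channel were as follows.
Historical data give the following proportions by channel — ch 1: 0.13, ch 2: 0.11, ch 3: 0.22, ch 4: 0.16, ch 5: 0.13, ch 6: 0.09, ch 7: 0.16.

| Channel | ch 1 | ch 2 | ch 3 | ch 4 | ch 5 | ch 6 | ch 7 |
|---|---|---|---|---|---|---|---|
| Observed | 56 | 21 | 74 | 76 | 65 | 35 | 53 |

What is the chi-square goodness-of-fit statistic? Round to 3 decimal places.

Expected counts E_i = n·p_i: 380×0.13 = 49.4, 380×0.11 = 41.8, 380×0.22 = 83.6, 380×0.16 = 60.8, 380×0.13 = 49.4, 380×0.09 = 34.2, 380×0.16 = 60.8.
cat         O        E   (O−E)²/E
ch 1       56     49.4     0.8818
ch 2       21     41.8    10.3502
ch 3       74     83.6     1.1024
ch 4       76     60.8     3.8000
ch 5       65     49.4     4.9263
ch 6       35     34.2     0.0187
ch 7       53     60.8     1.0007
Sum = 22.080

22.080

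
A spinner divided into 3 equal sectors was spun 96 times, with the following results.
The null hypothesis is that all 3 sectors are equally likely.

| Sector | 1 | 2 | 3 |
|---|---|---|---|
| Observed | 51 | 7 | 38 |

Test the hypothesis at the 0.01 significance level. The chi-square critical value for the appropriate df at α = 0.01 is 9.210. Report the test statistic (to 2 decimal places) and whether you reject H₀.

Expected count for each of the 3 categories: 96/3 = 32.
χ² = (51−32)²/32 + (7−32)²/32 + (38−32)²/32
   = 11.281 + 19.531 + 1.125
Sum = 31.94
df = 2. Since 31.94 > 9.210, we reject H₀.

31.94; reject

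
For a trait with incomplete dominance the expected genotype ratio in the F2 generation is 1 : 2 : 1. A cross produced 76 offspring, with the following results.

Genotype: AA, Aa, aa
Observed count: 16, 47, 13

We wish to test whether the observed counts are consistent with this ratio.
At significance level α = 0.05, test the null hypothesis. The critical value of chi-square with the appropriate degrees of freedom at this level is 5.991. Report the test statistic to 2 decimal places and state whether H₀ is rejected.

Ratio total = 4. Expected counts: 76×1/4 = 19, 76×2/4 = 38, 76×1/4 = 19.
cat         O        E   (O−E)²/E
AA         16       19      0.474
Aa         47       38      2.132
aa         13       19      1.895
Sum = 4.50
df = 2. Since 4.50 < 5.991, we do not reject H₀.

4.50; do not reject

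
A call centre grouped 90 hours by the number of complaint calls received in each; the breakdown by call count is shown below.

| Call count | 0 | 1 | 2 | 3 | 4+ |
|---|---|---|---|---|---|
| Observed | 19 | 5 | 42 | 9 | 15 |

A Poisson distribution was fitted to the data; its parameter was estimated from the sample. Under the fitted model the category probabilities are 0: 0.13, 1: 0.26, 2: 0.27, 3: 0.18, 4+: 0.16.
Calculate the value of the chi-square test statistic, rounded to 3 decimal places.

35.141

Expected counts E_i = n·p_i: 90×0.13 = 11.7, 90×0.26 = 23.4, 90×0.27 = 24.3, 90×0.18 = 16.2, 90×0.16 = 14.4.
cat         O        E   (O−E)²/E
0          19     11.7     4.5547
1           5     23.4    14.4684
2          42     24.3    12.8926
3           9     16.2     3.2000
4+         15     14.4     0.0250
Sum = 35.141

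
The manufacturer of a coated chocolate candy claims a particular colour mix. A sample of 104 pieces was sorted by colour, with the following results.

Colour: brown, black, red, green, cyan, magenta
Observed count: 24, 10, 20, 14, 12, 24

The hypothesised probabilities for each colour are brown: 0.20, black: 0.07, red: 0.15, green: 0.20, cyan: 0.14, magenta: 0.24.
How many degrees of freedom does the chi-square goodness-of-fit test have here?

There are k = 6 categories and no parameters were estimated from the data, so df = 6 − 1 = 5.

5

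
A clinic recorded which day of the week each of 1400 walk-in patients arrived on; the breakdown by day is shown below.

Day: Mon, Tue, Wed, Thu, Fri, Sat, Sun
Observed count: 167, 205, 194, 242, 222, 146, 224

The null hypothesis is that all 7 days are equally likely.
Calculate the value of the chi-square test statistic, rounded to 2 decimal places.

34.45

Expected count for each of the 7 categories: 1400/7 = 200.
Mon: (167 − 200)²/200 = 1089/200 = 5.445
Tue: (205 − 200)²/200 = 25/200 = 0.125
Wed: (194 − 200)²/200 = 36/200 = 0.180
Thu: (242 − 200)²/200 = 1764/200 = 8.820
Fri: (222 − 200)²/200 = 484/200 = 2.420
Sat: (146 − 200)²/200 = 2916/200 = 14.580
Sun: (224 − 200)²/200 = 576/200 = 2.880
Sum = 34.45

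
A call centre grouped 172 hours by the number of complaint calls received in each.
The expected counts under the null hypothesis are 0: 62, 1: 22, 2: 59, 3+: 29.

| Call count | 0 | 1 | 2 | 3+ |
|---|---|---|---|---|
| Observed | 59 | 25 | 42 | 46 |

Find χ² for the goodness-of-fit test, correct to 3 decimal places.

cat         O        E   (O−E)²/E
0          59       62     0.1452
1          25       22     0.4091
2          42       59     4.8983
3+         46       29     9.9655
Sum = 15.418

15.418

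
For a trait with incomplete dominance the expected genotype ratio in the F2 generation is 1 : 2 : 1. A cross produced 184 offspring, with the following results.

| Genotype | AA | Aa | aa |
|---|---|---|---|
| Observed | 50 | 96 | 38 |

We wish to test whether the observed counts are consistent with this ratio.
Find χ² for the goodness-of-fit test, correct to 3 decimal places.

1.913

Ratio total = 4. Expected counts: 184×1/4 = 46, 184×2/4 = 92, 184×1/4 = 46.
AA: (50 − 46)²/46 = 16/46 = 0.3478
Aa: (96 − 92)²/92 = 16/92 = 0.1739
aa: (38 − 46)²/46 = 64/46 = 1.3913
Sum = 1.913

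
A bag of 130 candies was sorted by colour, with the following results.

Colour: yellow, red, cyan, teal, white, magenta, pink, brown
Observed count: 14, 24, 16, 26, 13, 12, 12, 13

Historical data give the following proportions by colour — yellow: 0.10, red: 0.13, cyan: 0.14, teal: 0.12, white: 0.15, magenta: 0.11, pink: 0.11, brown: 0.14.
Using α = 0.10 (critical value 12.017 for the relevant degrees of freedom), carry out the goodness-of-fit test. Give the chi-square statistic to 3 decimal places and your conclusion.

14.651; reject

Expected counts E_i = n·p_i: 130×0.10 = 13, 130×0.13 = 16.9, 130×0.14 = 18.2, 130×0.12 = 15.6, 130×0.15 = 19.5, 130×0.11 = 14.3, 130×0.11 = 14.3, 130×0.14 = 18.2.
cat          O        E   (O−E)²/E
yellow      14       13     0.0769
red         24     16.9     2.9828
cyan        16     18.2     0.2659
teal        26     15.6     6.9333
white       13     19.5     2.1667
magenta     12     14.3     0.3699
pink        12     14.3     0.3699
brown       13     18.2     1.4857
Sum = 14.651
df = 7. Since 14.651 > 12.017, we reject H₀.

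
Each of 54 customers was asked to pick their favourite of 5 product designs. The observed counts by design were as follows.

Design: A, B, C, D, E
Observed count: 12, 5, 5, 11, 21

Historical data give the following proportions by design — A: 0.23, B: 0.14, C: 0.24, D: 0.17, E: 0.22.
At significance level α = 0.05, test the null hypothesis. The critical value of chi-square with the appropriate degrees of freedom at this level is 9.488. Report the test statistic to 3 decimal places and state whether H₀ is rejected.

13.132; reject

Expected counts E_i = n·p_i: 54×0.23 = 12.42, 54×0.14 = 7.56, 54×0.24 = 12.96, 54×0.17 = 9.18, 54×0.22 = 11.88.
cat         O        E   (O−E)²/E
A          12    12.42     0.0142
B           5     7.56     0.8669
C           5    12.96     4.8890
D          11     9.18     0.3608
E          21    11.88     7.0012
Sum = 13.132
df = 4. Since 13.132 > 9.488, we reject H₀.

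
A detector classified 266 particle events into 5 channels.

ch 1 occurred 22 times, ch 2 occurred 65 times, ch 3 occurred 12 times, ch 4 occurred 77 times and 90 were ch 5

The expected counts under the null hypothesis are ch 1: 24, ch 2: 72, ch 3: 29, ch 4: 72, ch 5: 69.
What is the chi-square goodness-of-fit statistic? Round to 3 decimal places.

17.551

χ² = (22−24)²/24 + (65−72)²/72 + (12−29)²/29 + (77−72)²/72 + (90−69)²/69
   = 0.1667 + 0.6806 + 9.9655 + 0.3472 + 6.3913
Sum = 17.551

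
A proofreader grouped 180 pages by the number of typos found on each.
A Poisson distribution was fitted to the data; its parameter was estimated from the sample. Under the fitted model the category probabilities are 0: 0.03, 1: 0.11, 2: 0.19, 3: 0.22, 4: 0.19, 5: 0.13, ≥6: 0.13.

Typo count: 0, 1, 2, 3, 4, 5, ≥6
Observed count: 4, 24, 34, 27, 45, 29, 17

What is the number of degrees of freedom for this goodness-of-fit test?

There are k = 7 categories and 1 parameter estimated from the data, so df = 7 − 1 − 1 = 5.

5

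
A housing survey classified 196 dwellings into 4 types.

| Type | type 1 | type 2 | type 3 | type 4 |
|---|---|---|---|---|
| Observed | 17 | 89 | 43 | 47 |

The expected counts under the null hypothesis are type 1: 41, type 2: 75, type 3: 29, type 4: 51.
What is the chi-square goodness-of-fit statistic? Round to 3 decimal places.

23.734

type 1: (17 − 41)²/41 = 576/41 = 14.0488
type 2: (89 − 75)²/75 = 196/75 = 2.6133
type 3: (43 − 29)²/29 = 196/29 = 6.7586
type 4: (47 − 51)²/51 = 16/51 = 0.3137
Sum = 23.734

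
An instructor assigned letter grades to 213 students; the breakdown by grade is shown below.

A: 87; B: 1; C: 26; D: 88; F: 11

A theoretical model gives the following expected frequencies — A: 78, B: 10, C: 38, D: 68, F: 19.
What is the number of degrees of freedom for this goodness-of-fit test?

4

There are k = 5 categories and no parameters were estimated from the data, so df = 5 − 1 = 4.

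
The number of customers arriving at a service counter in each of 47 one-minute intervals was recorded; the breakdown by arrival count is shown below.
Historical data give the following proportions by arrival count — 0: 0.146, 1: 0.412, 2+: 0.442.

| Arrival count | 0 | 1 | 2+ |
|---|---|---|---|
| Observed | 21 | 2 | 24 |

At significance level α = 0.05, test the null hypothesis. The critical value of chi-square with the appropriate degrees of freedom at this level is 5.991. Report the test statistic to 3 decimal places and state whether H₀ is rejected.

45.201; reject

Expected counts E_i = n·p_i: 47×0.146 = 6.862, 47×0.412 = 19.364, 47×0.442 = 20.774.
χ² = (21−6.862)²/6.862 + (2−19.364)²/19.364 + (24−20.774)²/20.774
   = 29.1290 + 15.5706 + 0.5010
Sum = 45.201
df = 2. Since 45.201 > 5.991, we reject H₀.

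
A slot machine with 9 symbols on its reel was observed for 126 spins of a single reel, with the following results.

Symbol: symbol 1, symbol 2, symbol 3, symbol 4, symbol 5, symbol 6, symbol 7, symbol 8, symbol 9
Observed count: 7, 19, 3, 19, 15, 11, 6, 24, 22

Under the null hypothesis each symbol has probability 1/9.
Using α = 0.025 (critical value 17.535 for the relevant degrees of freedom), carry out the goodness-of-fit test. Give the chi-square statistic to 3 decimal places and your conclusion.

32.714; reject

Under H₀ each category has probability 1/9, so each expected count is 126/9 = 14.
symbol 1: (7 − 14)²/14 = 49/14 = 3.5000
symbol 2: (19 − 14)²/14 = 25/14 = 1.7857
symbol 3: (3 − 14)²/14 = 121/14 = 8.6429
symbol 4: (19 − 14)²/14 = 25/14 = 1.7857
symbol 5: (15 − 14)²/14 = 1/14 = 0.0714
symbol 6: (11 − 14)²/14 = 9/14 = 0.6429
symbol 7: (6 − 14)²/14 = 64/14 = 4.5714
symbol 8: (24 − 14)²/14 = 100/14 = 7.1429
symbol 9: (22 − 14)²/14 = 64/14 = 4.5714
Sum = 32.714
df = 8. Since 32.714 > 17.535, we reject H₀.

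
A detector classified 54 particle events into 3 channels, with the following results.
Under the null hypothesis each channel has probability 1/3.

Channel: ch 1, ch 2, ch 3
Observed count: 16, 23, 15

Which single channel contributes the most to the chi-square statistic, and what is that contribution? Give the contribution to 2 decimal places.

Expected count for each of the 3 categories: 54/3 = 18.
χ² = (16−18)²/18 + (23−18)²/18 + (15−18)²/18
   = 0.222 + 1.389 + 0.500
The largest term is for ch 2: 1.39.

ch 2, 1.39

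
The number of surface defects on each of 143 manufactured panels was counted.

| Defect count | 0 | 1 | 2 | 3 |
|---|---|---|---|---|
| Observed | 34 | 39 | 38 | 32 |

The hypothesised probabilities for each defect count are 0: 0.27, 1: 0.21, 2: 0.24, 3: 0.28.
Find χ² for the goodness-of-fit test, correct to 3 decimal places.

Expected counts E_i = n·p_i: 143×0.27 = 38.61, 143×0.21 = 30.03, 143×0.24 = 34.32, 143×0.28 = 40.04.
cat         O        E   (O−E)²/E
0          34    38.61     0.5504
1          39    30.03     2.6794
2          38    34.32     0.3946
3          32    40.04     1.6144
Sum = 5.239

5.239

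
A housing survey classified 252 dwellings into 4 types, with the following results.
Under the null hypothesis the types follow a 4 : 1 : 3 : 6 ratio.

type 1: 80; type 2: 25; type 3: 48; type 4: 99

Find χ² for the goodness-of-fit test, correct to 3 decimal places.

5.028

Ratio total = 14. Expected counts: 252×4/14 = 72, 252×1/14 = 18, 252×3/14 = 54, 252×6/14 = 108.
cat         O        E   (O−E)²/E
type 1     80       72     0.8889
type 2     25       18     2.7222
type 3     48       54     0.6667
type 4     99      108     0.7500
Sum = 5.028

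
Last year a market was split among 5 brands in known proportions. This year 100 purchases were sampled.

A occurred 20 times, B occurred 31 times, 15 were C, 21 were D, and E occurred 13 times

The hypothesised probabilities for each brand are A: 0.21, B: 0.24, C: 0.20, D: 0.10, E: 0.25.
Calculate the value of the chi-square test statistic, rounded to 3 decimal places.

21.199

Expected counts E_i = n·p_i: 100×0.21 = 21, 100×0.24 = 24, 100×0.20 = 20, 100×0.10 = 10, 100×0.25 = 25.
χ² = (20−21)²/21 + (31−24)²/24 + (15−20)²/20 + (21−10)²/10 + (13−25)²/25
   = 0.0476 + 2.0417 + 1.2500 + 12.1000 + 5.7600
Sum = 21.199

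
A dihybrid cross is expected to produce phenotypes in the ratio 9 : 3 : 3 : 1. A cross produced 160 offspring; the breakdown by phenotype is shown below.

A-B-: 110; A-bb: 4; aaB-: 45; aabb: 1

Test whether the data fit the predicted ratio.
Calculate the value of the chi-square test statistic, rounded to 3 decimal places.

42.578

Ratio total = 16. Expected counts: 160×9/16 = 90, 160×3/16 = 30, 160×3/16 = 30, 160×1/16 = 10.
χ² = (110−90)²/90 + (4−30)²/30 + (45−30)²/30 + (1−10)²/10
   = 4.4444 + 22.5333 + 7.5000 + 8.1000
Sum = 42.578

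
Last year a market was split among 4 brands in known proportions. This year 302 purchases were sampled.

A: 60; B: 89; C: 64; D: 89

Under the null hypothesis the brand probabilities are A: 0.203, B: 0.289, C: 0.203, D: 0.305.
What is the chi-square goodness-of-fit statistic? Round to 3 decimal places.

0.285

Expected counts E_i = n·p_i: 302×0.203 = 61.306, 302×0.289 = 87.278, 302×0.203 = 61.306, 302×0.305 = 92.11.
χ² = (60−61.306)²/61.306 + (89−87.278)²/87.278 + (64−61.306)²/61.306 + (89−92.11)²/92.11
   = 0.0278 + 0.0340 + 0.1184 + 0.1050
Sum = 0.285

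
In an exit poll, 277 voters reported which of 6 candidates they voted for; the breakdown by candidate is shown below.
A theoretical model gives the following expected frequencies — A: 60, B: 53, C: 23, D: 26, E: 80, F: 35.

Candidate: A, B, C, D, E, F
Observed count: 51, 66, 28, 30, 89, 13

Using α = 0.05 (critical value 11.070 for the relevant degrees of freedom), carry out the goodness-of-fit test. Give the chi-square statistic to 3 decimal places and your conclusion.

χ² = (51−60)²/60 + (66−53)²/53 + (28−23)²/23 + (30−26)²/26 + (89−80)²/80 + (13−35)²/35
   = 1.3500 + 3.1887 + 1.0870 + 0.6154 + 1.0125 + 13.8286
Sum = 21.082
df = 5. Since 21.082 > 11.070, we reject H₀.

21.082; reject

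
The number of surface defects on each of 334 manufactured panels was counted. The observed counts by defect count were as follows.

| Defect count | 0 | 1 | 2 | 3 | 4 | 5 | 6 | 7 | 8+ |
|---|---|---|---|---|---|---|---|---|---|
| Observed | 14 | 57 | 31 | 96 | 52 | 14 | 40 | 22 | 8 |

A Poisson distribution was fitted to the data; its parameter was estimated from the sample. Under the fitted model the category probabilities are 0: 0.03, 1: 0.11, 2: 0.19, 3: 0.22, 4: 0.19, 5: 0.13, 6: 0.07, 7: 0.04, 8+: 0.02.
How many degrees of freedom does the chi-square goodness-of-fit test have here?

7

There are k = 9 categories and 1 parameter estimated from the data, so df = 9 − 1 − 1 = 7.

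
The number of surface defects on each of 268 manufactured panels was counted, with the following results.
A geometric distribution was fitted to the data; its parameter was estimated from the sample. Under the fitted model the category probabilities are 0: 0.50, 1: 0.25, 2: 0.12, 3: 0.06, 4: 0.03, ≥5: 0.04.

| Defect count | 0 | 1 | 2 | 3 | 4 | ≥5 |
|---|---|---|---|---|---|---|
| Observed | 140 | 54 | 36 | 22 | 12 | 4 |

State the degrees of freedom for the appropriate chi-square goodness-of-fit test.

4

There are k = 6 categories and 1 parameter estimated from the data, so df = 6 − 1 − 1 = 4.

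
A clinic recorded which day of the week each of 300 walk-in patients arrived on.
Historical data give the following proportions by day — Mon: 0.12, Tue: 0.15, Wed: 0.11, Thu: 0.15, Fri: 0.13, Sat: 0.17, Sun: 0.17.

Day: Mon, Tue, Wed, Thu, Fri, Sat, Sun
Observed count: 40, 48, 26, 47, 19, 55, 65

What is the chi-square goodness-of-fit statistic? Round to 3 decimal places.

16.631

Expected counts E_i = n·p_i: 300×0.12 = 36, 300×0.15 = 45, 300×0.11 = 33, 300×0.15 = 45, 300×0.13 = 39, 300×0.17 = 51, 300×0.17 = 51.
χ² = (40−36)²/36 + (48−45)²/45 + (26−33)²/33 + (47−45)²/45 + (19−39)²/39 + (55−51)²/51 + (65−51)²/51
   = 0.4444 + 0.2000 + 1.4848 + 0.0889 + 10.2564 + 0.3137 + 3.8431
Sum = 16.631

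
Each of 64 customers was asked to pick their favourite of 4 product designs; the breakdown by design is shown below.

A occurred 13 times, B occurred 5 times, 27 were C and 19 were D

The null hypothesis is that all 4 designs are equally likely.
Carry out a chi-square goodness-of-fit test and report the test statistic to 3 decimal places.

Under H₀ each category has probability 1/4, so each expected count is 64/4 = 16.
cat         O        E   (O−E)²/E
A          13       16     0.5625
B           5       16     7.5625
C          27       16     7.5625
D          19       16     0.5625
Sum = 16.250

16.250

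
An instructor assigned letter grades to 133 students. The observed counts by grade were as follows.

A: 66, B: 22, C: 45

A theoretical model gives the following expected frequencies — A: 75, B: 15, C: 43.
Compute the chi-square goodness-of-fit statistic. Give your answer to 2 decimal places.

A: (66 − 75)²/75 = 81/75 = 1.080
B: (22 − 15)²/15 = 49/15 = 3.267
C: (45 − 43)²/43 = 4/43 = 0.093
Sum = 4.44

4.44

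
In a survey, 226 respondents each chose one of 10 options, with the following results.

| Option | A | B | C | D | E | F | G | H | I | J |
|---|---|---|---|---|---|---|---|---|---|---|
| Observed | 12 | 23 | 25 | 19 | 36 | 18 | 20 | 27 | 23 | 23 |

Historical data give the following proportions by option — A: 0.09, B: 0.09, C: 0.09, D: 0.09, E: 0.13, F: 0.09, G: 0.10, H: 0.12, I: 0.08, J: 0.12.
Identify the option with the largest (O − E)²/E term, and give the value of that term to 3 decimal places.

A, 3.420

Expected counts E_i = n·p_i: 226×0.09 = 20.34, 226×0.09 = 20.34, 226×0.09 = 20.34, 226×0.09 = 20.34, 226×0.13 = 29.38, 226×0.09 = 20.34, 226×0.10 = 22.6, 226×0.12 = 27.12, 226×0.08 = 18.08, 226×0.12 = 27.12.
χ² = (12−20.34)²/20.34 + (23−20.34)²/20.34 + (25−20.34)²/20.34 + (19−20.34)²/20.34 + (36−29.38)²/29.38 + (18−20.34)²/20.34 + (20−22.6)²/22.6 + (27−27.12)²/27.12 + (23−18.08)²/18.08 + (23−27.12)²/27.12
   = 3.4196 + 0.3479 + 1.0676 + 0.0883 + 1.4916 + 0.2692 + 0.2991 + 0.0005 + 1.3388 + 0.6259
The largest term is for A: 3.420.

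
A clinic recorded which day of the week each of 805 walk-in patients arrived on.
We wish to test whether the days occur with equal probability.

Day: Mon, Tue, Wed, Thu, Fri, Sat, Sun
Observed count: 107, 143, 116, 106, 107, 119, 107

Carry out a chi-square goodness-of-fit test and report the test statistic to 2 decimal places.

Expected count for each of the 7 categories: 805/7 = 115.
χ² = (107−115)²/115 + (143−115)²/115 + (116−115)²/115 + (106−115)²/115 + (107−115)²/115 + (119−115)²/115 + (107−115)²/115
   = 0.557 + 6.817 + 0.009 + 0.704 + 0.557 + 0.139 + 0.557
Sum = 9.34

9.34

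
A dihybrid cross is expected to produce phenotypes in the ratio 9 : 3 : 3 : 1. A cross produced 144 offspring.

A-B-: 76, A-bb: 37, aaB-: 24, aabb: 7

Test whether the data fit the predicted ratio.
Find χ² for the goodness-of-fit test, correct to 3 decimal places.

4.790

Ratio total = 16. Expected counts: 144×9/16 = 81, 144×3/16 = 27, 144×3/16 = 27, 144×1/16 = 9.
cat         O        E   (O−E)²/E
A-B-       76       81     0.3086
A-bb       37       27     3.7037
aaB-       24       27     0.3333
aabb        7        9     0.4444
Sum = 4.790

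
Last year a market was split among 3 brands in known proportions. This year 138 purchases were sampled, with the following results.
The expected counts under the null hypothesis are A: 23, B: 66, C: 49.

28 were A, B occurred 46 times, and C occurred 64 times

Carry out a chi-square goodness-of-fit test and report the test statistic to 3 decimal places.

11.739

A: (28 − 23)²/23 = 25/23 = 1.0870
B: (46 − 66)²/66 = 400/66 = 6.0606
C: (64 − 49)²/49 = 225/49 = 4.5918
Sum = 11.739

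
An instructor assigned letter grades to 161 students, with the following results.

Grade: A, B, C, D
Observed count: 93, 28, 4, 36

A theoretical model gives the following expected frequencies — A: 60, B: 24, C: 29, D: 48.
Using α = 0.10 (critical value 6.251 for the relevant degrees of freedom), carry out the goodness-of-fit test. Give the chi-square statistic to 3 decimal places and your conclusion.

A: (93 − 60)²/60 = 1089/60 = 18.1500
B: (28 − 24)²/24 = 16/24 = 0.6667
C: (4 − 29)²/29 = 625/29 = 21.5517
D: (36 − 48)²/48 = 144/48 = 3.0000
Sum = 43.368
df = 3. Since 43.368 > 6.251, we reject H₀.

43.368; reject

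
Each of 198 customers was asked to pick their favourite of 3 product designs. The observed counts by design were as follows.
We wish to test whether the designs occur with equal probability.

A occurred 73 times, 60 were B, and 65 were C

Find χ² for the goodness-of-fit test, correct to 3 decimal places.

1.303

Under H₀ each category has probability 1/3, so each expected count is 198/3 = 66.
cat         O        E   (O−E)²/E
A          73       66     0.7424
B          60       66     0.5455
C          65       66     0.0152
Sum = 1.303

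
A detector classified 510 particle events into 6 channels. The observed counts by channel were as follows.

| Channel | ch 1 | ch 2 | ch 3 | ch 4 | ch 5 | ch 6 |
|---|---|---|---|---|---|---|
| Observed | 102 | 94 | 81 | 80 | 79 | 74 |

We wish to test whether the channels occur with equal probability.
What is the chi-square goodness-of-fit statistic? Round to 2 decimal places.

Expected count for each of the 6 categories: 510/6 = 85.
χ² = (102−85)²/85 + (94−85)²/85 + (81−85)²/85 + (80−85)²/85 + (79−85)²/85 + (74−85)²/85
   = 3.400 + 0.953 + 0.188 + 0.294 + 0.424 + 1.424
Sum = 6.68

6.68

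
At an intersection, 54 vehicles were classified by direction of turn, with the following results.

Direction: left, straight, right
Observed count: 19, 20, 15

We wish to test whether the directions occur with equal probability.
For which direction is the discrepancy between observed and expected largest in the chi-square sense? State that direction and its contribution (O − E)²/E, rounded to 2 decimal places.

Expected count for each of the 3 categories: 54/3 = 18.
cat           O        E   (O−E)²/E
left         19       18      0.056
straight     20       18      0.222
right        15       18      0.500
The largest term is for right: 0.50.

right, 0.50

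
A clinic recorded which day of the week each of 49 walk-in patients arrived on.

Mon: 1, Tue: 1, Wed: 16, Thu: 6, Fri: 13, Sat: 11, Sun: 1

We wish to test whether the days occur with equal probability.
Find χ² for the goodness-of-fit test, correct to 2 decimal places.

Expected count for each of the 7 categories: 49/7 = 7.
cat         O        E   (O−E)²/E
Mon         1        7      5.143
Tue         1        7      5.143
Wed        16        7     11.571
Thu         6        7      0.143
Fri        13        7      5.143
Sat        11        7      2.286
Sun         1        7      5.143
Sum = 34.57

34.57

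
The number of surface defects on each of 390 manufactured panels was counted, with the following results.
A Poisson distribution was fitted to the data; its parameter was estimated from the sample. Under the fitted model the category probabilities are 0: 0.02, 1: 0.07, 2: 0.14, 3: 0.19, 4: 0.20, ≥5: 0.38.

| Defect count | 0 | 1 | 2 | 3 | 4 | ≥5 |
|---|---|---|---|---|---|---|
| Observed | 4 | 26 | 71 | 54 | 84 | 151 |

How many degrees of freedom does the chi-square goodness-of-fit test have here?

4

There are k = 6 categories and 1 parameter estimated from the data, so df = 6 − 1 − 1 = 4.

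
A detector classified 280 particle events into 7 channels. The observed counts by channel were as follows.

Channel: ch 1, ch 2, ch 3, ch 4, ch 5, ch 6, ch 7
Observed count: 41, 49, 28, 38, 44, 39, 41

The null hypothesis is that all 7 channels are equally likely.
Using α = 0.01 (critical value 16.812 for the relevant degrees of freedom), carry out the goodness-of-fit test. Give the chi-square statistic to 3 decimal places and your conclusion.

Expected count for each of the 7 categories: 280/7 = 40.
χ² = (41−40)²/40 + (49−40)²/40 + (28−40)²/40 + (38−40)²/40 + (44−40)²/40 + (39−40)²/40 + (41−40)²/40
   = 0.0250 + 2.0250 + 3.6000 + 0.1000 + 0.4000 + 0.0250 + 0.0250
Sum = 6.200
df = 6. Since 6.200 < 16.812, we do not reject H₀.

6.200; do not reject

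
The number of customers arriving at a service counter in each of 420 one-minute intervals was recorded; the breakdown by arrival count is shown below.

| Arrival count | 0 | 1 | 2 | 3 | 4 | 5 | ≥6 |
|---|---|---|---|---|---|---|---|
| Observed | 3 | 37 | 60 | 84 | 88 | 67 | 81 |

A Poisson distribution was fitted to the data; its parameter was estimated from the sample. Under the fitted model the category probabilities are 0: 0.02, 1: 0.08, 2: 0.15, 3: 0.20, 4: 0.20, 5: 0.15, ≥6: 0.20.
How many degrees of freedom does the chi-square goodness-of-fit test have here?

There are k = 7 categories and 1 parameter estimated from the data, so df = 7 − 1 − 1 = 5.

5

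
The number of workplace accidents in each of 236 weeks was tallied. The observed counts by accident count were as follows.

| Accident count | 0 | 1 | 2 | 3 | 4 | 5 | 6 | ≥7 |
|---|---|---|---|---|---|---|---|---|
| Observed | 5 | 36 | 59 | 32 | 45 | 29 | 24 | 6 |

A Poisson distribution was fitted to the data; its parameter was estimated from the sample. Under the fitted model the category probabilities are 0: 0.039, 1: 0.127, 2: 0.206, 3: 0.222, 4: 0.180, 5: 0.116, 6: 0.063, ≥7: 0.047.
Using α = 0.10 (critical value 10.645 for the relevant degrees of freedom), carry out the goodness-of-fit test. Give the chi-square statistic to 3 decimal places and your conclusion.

21.480; reject

Expected counts E_i = n·p_i: 236×0.039 = 9.204, 236×0.127 = 29.972, 236×0.206 = 48.616, 236×0.222 = 52.392, 236×0.180 = 42.48, 236×0.116 = 27.376, 236×0.063 = 14.868, 236×0.047 = 11.092.
0: (5 − 9.204)²/9.204 = 17.673616/9.204 = 1.9202
1: (36 − 29.972)²/29.972 = 36.336784/29.972 = 1.2124
2: (59 − 48.616)²/48.616 = 107.827456/48.616 = 2.2179
3: (32 − 52.392)²/52.392 = 415.833664/52.392 = 7.9370
4: (45 − 42.48)²/42.48 = 6.3504/42.48 = 0.1495
5: (29 − 27.376)²/27.376 = 2.637376/27.376 = 0.0963
6: (24 − 14.868)²/14.868 = 83.393424/14.868 = 5.6089
≥7: (6 − 11.092)²/11.092 = 25.928464/11.092 = 2.3376
Sum = 21.480
df = 6. Since 21.480 > 10.645, we reject H₀.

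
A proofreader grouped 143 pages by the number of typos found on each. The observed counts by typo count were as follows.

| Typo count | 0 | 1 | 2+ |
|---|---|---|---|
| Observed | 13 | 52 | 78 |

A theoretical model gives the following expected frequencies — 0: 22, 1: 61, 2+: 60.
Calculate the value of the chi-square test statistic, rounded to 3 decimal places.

10.410

cat         O        E   (O−E)²/E
0          13       22     3.6818
1          52       61     1.3279
2+         78       60     5.4000
Sum = 10.410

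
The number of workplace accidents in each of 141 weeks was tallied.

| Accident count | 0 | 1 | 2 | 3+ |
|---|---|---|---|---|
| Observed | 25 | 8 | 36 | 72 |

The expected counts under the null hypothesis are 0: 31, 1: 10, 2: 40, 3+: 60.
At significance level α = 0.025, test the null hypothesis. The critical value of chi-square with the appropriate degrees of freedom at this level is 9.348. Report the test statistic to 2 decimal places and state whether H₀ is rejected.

4.36; do not reject

χ² = (25−31)²/31 + (8−10)²/10 + (36−40)²/40 + (72−60)²/60
   = 1.161 + 0.400 + 0.400 + 2.400
Sum = 4.36
df = 3. Since 4.36 < 9.348, we do not reject H₀.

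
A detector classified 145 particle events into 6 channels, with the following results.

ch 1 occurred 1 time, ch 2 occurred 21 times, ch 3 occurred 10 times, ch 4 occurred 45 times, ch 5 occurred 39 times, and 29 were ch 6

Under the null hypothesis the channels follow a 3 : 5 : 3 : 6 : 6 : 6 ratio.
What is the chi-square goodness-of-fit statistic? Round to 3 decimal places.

Ratio total = 29. Expected counts: 145×3/29 = 15, 145×5/29 = 25, 145×3/29 = 15, 145×6/29 = 30, 145×6/29 = 30, 145×6/29 = 30.
cat         O        E   (O−E)²/E
ch 1        1       15    13.0667
ch 2       21       25     0.6400
ch 3       10       15     1.6667
ch 4       45       30     7.5000
ch 5       39       30     2.7000
ch 6       29       30     0.0333
Sum = 25.607

25.607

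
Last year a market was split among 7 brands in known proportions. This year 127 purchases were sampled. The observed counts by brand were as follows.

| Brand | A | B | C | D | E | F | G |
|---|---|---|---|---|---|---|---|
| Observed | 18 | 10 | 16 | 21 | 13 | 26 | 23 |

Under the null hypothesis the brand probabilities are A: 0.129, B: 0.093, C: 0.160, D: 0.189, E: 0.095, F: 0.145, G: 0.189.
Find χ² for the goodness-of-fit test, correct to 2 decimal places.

Expected counts E_i = n·p_i: 127×0.129 = 16.383, 127×0.093 = 11.811, 127×0.160 = 20.32, 127×0.189 = 24.003, 127×0.095 = 12.065, 127×0.145 = 18.415, 127×0.189 = 24.003.
χ² = (18−16.383)²/16.383 + (10−11.811)²/11.811 + (16−20.32)²/20.32 + (21−24.003)²/24.003 + (13−12.065)²/12.065 + (26−18.415)²/18.415 + (23−24.003)²/24.003
   = 0.160 + 0.278 + 0.918 + 0.376 + 0.072 + 3.124 + 0.042
Sum = 4.97

4.97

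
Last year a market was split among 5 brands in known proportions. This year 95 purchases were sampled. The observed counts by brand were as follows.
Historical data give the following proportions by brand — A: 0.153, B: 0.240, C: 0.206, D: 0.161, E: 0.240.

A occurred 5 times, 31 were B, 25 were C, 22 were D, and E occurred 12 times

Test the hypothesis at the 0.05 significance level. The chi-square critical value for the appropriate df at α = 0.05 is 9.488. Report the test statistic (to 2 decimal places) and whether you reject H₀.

Expected counts E_i = n·p_i: 95×0.153 = 14.535, 95×0.240 = 22.8, 95×0.206 = 19.57, 95×0.161 = 15.295, 95×0.240 = 22.8.
χ² = (5−14.535)²/14.535 + (31−22.8)²/22.8 + (25−19.57)²/19.57 + (22−15.295)²/15.295 + (12−22.8)²/22.8
   = 6.255 + 2.949 + 1.507 + 2.939 + 5.116
Sum = 18.77
df = 4. Since 18.77 > 9.488, we reject H₀.

18.77; reject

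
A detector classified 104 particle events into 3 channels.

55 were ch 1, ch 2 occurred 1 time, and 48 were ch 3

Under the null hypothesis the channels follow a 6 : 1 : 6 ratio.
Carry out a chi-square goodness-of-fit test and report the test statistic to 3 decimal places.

Ratio total = 13. Expected counts: 104×6/13 = 48, 104×1/13 = 8, 104×6/13 = 48.
ch 1: (55 − 48)²/48 = 49/48 = 1.0208
ch 2: (1 − 8)²/8 = 49/8 = 6.1250
ch 3: (48 − 48)²/48 = 0/48 = 0.0000
Sum = 7.146

7.146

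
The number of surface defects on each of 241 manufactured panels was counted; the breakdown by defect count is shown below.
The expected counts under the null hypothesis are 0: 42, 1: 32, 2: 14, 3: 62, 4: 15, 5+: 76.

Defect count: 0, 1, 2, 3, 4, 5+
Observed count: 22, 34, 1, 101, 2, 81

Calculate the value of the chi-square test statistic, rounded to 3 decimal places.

57.848

0: (22 − 42)²/42 = 400/42 = 9.5238
1: (34 − 32)²/32 = 4/32 = 0.1250
2: (1 − 14)²/14 = 169/14 = 12.0714
3: (101 − 62)²/62 = 1521/62 = 24.5323
4: (2 − 15)²/15 = 169/15 = 11.2667
5+: (81 − 76)²/76 = 25/76 = 0.3289
Sum = 57.848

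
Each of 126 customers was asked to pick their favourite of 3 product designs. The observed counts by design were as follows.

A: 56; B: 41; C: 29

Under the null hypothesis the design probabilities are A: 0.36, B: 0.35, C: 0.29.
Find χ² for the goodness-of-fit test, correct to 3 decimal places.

4.270

Expected counts E_i = n·p_i: 126×0.36 = 45.36, 126×0.35 = 44.1, 126×0.29 = 36.54.
A: (56 − 45.36)²/45.36 = 113.2096/45.36 = 2.4958
B: (41 − 44.1)²/44.1 = 9.61/44.1 = 0.2179
C: (29 − 36.54)²/36.54 = 56.8516/36.54 = 1.5559
Sum = 4.270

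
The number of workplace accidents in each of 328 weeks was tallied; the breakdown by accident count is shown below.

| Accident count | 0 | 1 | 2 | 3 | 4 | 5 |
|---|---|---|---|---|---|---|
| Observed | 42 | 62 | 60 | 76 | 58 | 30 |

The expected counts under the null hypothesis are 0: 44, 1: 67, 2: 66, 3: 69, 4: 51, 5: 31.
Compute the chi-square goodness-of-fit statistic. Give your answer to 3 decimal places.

2.713

cat         O        E   (O−E)²/E
0          42       44     0.0909
1          62       67     0.3731
2          60       66     0.5455
3          76       69     0.7101
4          58       51     0.9608
5          30       31     0.0323
Sum = 2.713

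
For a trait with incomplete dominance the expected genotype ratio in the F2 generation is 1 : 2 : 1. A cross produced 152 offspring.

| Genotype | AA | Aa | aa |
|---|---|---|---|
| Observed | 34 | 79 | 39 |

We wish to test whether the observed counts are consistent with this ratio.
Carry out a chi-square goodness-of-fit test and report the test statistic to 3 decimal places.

Ratio total = 4. Expected counts: 152×1/4 = 38, 152×2/4 = 76, 152×1/4 = 38.
cat         O        E   (O−E)²/E
AA         34       38     0.4211
Aa         79       76     0.1184
aa         39       38     0.0263
Sum = 0.566

0.566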